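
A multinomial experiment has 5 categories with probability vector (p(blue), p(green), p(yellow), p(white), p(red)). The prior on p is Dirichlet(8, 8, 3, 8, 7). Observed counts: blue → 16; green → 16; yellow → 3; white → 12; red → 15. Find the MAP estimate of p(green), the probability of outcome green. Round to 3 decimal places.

The posterior is Dirichlet(αᵢ + nᵢ) = Dirichlet(24, 24, 6, 20, 22).
For a Dirichlet(a₁,…,a_K) with all aᵢ > 1, the mode has j-th component (aⱼ − 1)/(Σaᵢ − K).
Here Σaᵢ = 96 and K = 5, so p(green) = (24 − 1)/(96 − 5) = 23/91 ≈ 0.253.

MAP estimate of p(green) = 0.253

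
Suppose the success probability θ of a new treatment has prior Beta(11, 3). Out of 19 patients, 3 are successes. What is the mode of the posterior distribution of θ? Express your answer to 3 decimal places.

Prior: Beta(11, 3).
Data: 3 successes in 19 trials. The binomial likelihood contributes θ^3(1−θ)^16, so the posterior is Beta(11+3, 3+16) = Beta(14, 19).
For Beta(a, b) with a, b > 1 the mode is (a−1)/(a+b−2) = 13/31 ≈ 0.419.

θ̂_MAP = 0.419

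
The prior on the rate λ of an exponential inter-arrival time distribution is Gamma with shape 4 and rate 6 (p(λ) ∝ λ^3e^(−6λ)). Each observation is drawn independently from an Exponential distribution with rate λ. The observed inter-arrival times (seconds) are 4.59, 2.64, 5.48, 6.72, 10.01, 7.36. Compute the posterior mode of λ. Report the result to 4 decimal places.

The Exponential(rate=λ) likelihood is ∝ λ^n e^(−λΣtᵢ). Here n = 6 and Σtᵢ = 4.59 + 2.64 + 5.48 + 6.72 + 10.01 + 7.36 = 36.80.
Posterior ∝ λ^3e^(−6λ) · λ^6e^(−36.80λ) = λ^9e^(−42.80λ), i.e. Gamma(10, 42.80).
Mode = (a−1)/b = 9/42.80 ≈ 0.2103.

λ̂_MAP = 0.2103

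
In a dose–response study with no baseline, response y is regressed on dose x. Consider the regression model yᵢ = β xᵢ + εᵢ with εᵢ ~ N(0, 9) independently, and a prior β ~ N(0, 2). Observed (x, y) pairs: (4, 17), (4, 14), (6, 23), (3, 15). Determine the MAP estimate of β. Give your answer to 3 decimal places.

log p(β | y) = −Σ(yᵢ − βxᵢ)²/(2·9) − β²/(2·2) + const.
Setting the derivative to zero: Σxᵢ(yᵢ − βxᵢ)/9 − β/2 = 0, so β = Σxᵢyᵢ / (Σxᵢ² + σ²/τ²).
Σxᵢyᵢ = 4·17 + 4·14 + 6·23 + 3·15 = 307; Σxᵢ² = 77; σ²/τ² = 4.5.
β̂_MAP = 307 / (77 + 4.5) = 307/81.5 ≈ 3.767.

β̂_MAP = 3.767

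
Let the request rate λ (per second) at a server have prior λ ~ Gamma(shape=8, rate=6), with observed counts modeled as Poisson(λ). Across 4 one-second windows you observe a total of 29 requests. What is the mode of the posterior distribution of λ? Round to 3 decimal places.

Σxᵢ = 29, n = 4.
Posterior ∝ λ^7e^(−6λ) · λ^29e^(−4λ) = λ^36e^(−10λ), i.e. Gamma(shape=37, rate=10).
The mode of a Gamma(a, b) with a ≥ 1 (shape–rate) is (a−1)/b = 36/10 ≈ 3.600.

λ̂_MAP = 3.600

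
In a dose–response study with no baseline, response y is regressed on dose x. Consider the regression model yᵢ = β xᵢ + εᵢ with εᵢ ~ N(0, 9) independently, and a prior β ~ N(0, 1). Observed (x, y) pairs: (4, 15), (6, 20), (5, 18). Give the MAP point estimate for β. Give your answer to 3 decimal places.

log p(β | y) = −Σ(yᵢ − βxᵢ)²/(2·9) − β²/(2·1) + const.
Setting the derivative to zero: Σxᵢ(yᵢ − βxᵢ)/9 − β/1 = 0, so β = Σxᵢyᵢ / (Σxᵢ² + σ²/τ²).
Σxᵢyᵢ = 4·15 + 6·20 + 5·18 = 270; Σxᵢ² = 77; σ²/τ² = 9.
β̂_MAP = 270 / (77 + 9) = 270/86 ≈ 3.140.

β̂_MAP = 3.140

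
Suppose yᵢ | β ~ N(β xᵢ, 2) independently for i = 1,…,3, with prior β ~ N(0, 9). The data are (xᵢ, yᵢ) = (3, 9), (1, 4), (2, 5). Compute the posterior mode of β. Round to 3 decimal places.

log p(β | y) = −Σ(yᵢ − βxᵢ)²/(2·2) − β²/(2·9) + const.
Setting the derivative to zero: Σxᵢ(yᵢ − βxᵢ)/2 − β/9 = 0, so β = Σxᵢyᵢ / (Σxᵢ² + σ²/τ²).
Σxᵢyᵢ = 3·9 + 1·4 + 2·5 = 41; Σxᵢ² = 14; σ²/τ² = 2/9.
β̂_MAP = 41 / (14 + 2/9) = 41/(128/9) = 369/128 ≈ 2.883.

β̂_MAP = 2.883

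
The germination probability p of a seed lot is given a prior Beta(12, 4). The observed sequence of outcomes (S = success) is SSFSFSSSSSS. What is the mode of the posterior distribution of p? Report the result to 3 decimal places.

p̂_MAP = 0.800

Prior: Beta(12, 4).
Data: 9 successes in 11 trials (from the sequence). The binomial likelihood contributes p^9(1−p)^2, so the posterior is Beta(12+9, 4+2) = Beta(21, 6).
For Beta(a, b) with a, b > 1 the mode is (a−1)/(a+b−2) = 20/25 ≈ 0.800.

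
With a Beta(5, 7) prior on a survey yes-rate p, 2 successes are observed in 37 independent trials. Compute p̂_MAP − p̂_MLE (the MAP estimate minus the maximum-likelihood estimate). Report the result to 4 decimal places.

MAP − MLE = 0.0736

Posterior is Beta(7, 42); MAP = (7−1)/(49−2) = 6/47 ≈ 0.12766.
MLE ignores the prior: p̂_MLE = k/n = 2/37 ≈ 0.05405.
Difference = 6/47 − 2/37 = 128/1739 ≈ 0.0736.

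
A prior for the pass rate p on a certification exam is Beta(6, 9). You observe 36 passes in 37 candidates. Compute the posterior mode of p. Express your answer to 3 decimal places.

Prior: Beta(6, 9).
Data: 36 successes in 37 trials. The binomial likelihood contributes p^36(1−p)^1, so the posterior is Beta(6+36, 9+1) = Beta(42, 10).
For Beta(a, b) with a, b > 1 the mode is (a−1)/(a+b−2) = 41/50 ≈ 0.820.

p̂_MAP = 0.820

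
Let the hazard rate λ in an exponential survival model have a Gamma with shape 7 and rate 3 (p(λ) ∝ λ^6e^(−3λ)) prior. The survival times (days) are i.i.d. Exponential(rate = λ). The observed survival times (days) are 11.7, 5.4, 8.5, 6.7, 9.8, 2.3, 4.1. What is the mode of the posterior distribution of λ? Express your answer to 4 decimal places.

The Exponential(rate=λ) likelihood is ∝ λ^n e^(−λΣtᵢ). Here n = 7 and Σtᵢ = 11.7 + 5.4 + 8.5 + 6.7 + 9.8 + 2.3 + 4.1 = 48.5.
Posterior ∝ λ^6e^(−3λ) · λ^7e^(−48.5λ) = λ^13e^(−51.5λ), i.e. Gamma(14, 51.5).
Mode = (a−1)/b = 13/51.5 ≈ 0.2524.

λ̂_MAP = 0.2524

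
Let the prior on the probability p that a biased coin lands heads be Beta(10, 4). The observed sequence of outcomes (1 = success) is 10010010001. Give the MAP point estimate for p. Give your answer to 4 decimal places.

Prior: Beta(10, 4).
Data: 4 successes in 11 trials (from the sequence). The binomial likelihood contributes p^4(1−p)^7, so the posterior is Beta(10+4, 4+7) = Beta(14, 11).
For Beta(a, b) with a, b > 1 the mode is (a−1)/(a+b−2) = 13/23 ≈ 0.5652.

p̂_MAP = 0.5652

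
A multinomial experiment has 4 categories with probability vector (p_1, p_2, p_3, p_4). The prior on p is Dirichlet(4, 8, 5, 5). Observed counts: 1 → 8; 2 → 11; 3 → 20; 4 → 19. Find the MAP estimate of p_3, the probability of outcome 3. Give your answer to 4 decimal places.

MAP estimate: 0.3158

The posterior is Dirichlet(αᵢ + nᵢ) = Dirichlet(12, 19, 25, 24).
For a Dirichlet(a₁,…,a_K) with all aᵢ > 1, the mode has j-th component (aⱼ − 1)/(Σaᵢ − K).
Here Σaᵢ = 80 and K = 4, so p_3 = (25 − 1)/(80 − 4) = 24/76 ≈ 0.3158.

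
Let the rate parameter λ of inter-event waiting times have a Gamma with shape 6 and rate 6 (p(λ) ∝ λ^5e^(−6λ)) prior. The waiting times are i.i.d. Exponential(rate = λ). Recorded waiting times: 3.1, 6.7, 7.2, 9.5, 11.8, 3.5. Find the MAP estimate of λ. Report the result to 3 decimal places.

The Exponential(rate=λ) likelihood is ∝ λ^n e^(−λΣtᵢ). Here n = 6 and Σtᵢ = 3.1 + 6.7 + 7.2 + 9.5 + 11.8 + 3.5 = 41.8.
Posterior ∝ λ^5e^(−6λ) · λ^6e^(−41.8λ) = λ^11e^(−47.8λ), i.e. Gamma(12, 47.8).
Mode = (a−1)/b = 11/47.8 ≈ 0.230.

λ̂_MAP = 0.230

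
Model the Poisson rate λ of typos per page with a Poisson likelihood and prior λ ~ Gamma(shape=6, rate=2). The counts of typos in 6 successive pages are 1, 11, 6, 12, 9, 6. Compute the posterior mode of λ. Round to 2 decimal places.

Σxᵢ = 1+11+6+12+9+6 = 45, with n = 6.
Posterior ∝ λ^5e^(−2λ) · λ^45e^(−6λ) = λ^50e^(−8λ), i.e. Gamma(shape=51, rate=8).
The mode of a Gamma(a, b) with a ≥ 1 (shape–rate) is (a−1)/b = 50/8 ≈ 6.25.

λ̂_MAP = 6.25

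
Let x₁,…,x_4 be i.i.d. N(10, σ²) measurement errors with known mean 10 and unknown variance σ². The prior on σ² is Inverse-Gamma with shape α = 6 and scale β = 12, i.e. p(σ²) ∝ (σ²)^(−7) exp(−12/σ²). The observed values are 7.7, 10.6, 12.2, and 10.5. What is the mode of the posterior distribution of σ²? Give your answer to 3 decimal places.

σ̂²_MAP = 1.930

Sum of squared deviations about the known mean: SS = (7.7−10)² + (10.6−10)² + (12.2−10)² + (10.5−10)² = 10.74.
The Normal likelihood contributes (σ²)^(−n/2) exp(−SS/(2σ²)), so the posterior is Inverse-Gamma(α + n/2, β + SS/2) = Inverse-Gamma(8, 17.37).
The mode of Inverse-Gamma(a, b) is b/(a+1) = 17.37/9 ≈ 1.930.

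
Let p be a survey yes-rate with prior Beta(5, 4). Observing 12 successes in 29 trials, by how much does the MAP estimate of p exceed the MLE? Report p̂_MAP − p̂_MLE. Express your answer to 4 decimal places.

MAP − MLE = 0.0307

Posterior is Beta(17, 21); MAP = (17−1)/(38−2) = 16/36 ≈ 0.44444.
MLE ignores the prior: p̂_MLE = k/n = 12/29 ≈ 0.41379.
Difference = 16/36 − 12/29 = 8/261 ≈ 0.0307.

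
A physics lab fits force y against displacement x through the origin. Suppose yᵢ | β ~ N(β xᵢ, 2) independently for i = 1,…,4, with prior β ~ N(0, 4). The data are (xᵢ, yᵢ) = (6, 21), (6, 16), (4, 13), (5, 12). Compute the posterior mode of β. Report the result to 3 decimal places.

β̂_MAP = 2.943

log p(β | y) = −Σ(yᵢ − βxᵢ)²/(2·2) − β²/(2·4) + const.
Setting the derivative to zero: Σxᵢ(yᵢ − βxᵢ)/2 − β/4 = 0, so β = Σxᵢyᵢ / (Σxᵢ² + σ²/τ²).
Σxᵢyᵢ = 6·21 + 6·16 + 4·13 + 5·12 = 334; Σxᵢ² = 113; σ²/τ² = 0.5.
β̂_MAP = 334 / (113 + 0.5) = 334/113.5 ≈ 2.943.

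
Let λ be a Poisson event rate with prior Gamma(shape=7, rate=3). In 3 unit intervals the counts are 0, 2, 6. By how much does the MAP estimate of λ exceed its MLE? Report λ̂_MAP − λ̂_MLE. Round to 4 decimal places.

MAP − MLE = -0.3333

Σxᵢ = 8. Posterior is Gamma(15, 6); MAP = (15−1)/6 = 14/6 ≈ 2.33333.
MLE = x̄ = 8/3 ≈ 2.66667.
Difference = 14/6 − 8/3 = -1/3 ≈ -0.3333.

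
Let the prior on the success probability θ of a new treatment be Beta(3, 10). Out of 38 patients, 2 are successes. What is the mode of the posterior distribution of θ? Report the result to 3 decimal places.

θ̂_MAP = 0.082

Prior: Beta(3, 10).
Data: 2 successes in 38 trials. The binomial likelihood contributes θ^2(1−θ)^36, so the posterior is Beta(3+2, 10+36) = Beta(5, 46).
For Beta(a, b) with a, b > 1 the mode is (a−1)/(a+b−2) = 4/49 ≈ 0.082.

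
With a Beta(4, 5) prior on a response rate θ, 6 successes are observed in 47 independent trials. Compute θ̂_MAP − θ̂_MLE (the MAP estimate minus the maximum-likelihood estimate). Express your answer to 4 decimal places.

Posterior is Beta(10, 46); MAP = (10−1)/(56−2) = 9/54 ≈ 0.16667.
MLE ignores the prior: θ̂_MLE = k/n = 6/47 ≈ 0.12766.
Difference = 9/54 − 6/47 = 11/282 ≈ 0.0390.

MAP − MLE = 0.0390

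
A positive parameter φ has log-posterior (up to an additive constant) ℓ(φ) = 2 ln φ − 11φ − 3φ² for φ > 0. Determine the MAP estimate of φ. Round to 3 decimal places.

ℓ'(φ) = 2/φ − 11 − 6φ. Setting this to zero and multiplying by φ: 6φ² + 11φ − 2 = 0.
φ = (−11 + √(11² + 4·6·2)) / (2·6) = (−11 + √169) / 12 = (−11 + 13)/12 = 1/6.
ℓ''(φ) = −2/φ² − 6 < 0, confirming a maximum.

φ̂_MAP = 0.167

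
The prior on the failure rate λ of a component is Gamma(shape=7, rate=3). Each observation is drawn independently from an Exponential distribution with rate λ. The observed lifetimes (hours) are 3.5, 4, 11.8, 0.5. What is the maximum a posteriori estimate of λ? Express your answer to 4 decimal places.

λ̂_MAP = 0.4386

The Exponential(rate=λ) likelihood is ∝ λ^n e^(−λΣtᵢ). Here n = 4 and Σtᵢ = 3.5 + 4 + 11.8 + 0.5 = 19.8.
Posterior ∝ λ^6e^(−3λ) · λ^4e^(−19.8λ) = λ^10e^(−22.8λ), i.e. Gamma(11, 22.8).
Mode = (a−1)/b = 10/22.8 ≈ 0.4386.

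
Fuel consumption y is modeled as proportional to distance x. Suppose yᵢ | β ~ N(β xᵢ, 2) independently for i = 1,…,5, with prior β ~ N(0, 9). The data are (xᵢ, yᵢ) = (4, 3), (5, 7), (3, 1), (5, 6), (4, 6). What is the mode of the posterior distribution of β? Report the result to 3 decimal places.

log p(β | y) = −Σ(yᵢ − βxᵢ)²/(2·2) − β²/(2·9) + const.
Setting the derivative to zero: Σxᵢ(yᵢ − βxᵢ)/2 − β/9 = 0, so β = Σxᵢyᵢ / (Σxᵢ² + σ²/τ²).
Σxᵢyᵢ = 4·3 + 5·7 + 3·1 + 5·6 + 4·6 = 104; Σxᵢ² = 91; σ²/τ² = 2/9.
β̂_MAP = 104 / (91 + 2/9) = 104/(821/9) = 936/821 ≈ 1.140.

β̂_MAP = 1.140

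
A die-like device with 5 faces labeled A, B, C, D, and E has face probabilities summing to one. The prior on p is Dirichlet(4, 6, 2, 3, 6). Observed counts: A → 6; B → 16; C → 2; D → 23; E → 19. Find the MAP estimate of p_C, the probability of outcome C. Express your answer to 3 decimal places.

MAP estimate of p_C = 0.037

The posterior is Dirichlet(αᵢ + nᵢ) = Dirichlet(10, 22, 4, 26, 25).
For a Dirichlet(a₁,…,a_K) with all aᵢ > 1, the mode has j-th component (aⱼ − 1)/(Σaᵢ − K).
Here Σaᵢ = 87 and K = 5, so p_C = (4 − 1)/(87 − 5) = 3/82 ≈ 0.037.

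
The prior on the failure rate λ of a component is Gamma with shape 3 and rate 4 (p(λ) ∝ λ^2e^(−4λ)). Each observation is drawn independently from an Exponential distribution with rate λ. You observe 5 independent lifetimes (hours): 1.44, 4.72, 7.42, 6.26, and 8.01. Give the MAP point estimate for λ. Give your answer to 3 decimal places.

The Exponential(rate=λ) likelihood is ∝ λ^n e^(−λΣtᵢ). Here n = 5 and Σtᵢ = 1.44 + 4.72 + 7.42 + 6.26 + 8.01 = 27.85.
Posterior ∝ λ^2e^(−4λ) · λ^5e^(−27.85λ) = λ^7e^(−31.85λ), i.e. Gamma(8, 31.85).
Mode = (a−1)/b = 7/31.85 ≈ 0.220.

λ̂_MAP = 0.220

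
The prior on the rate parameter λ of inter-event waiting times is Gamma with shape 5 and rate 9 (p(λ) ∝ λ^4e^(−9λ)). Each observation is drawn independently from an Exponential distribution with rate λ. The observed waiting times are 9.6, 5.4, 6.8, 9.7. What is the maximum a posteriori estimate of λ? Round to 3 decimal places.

λ̂_MAP = 0.198

The Exponential(rate=λ) likelihood is ∝ λ^n e^(−λΣtᵢ). Here n = 4 and Σtᵢ = 9.6 + 5.4 + 6.8 + 9.7 = 31.5.
Posterior ∝ λ^4e^(−9λ) · λ^4e^(−31.5λ) = λ^8e^(−40.5λ), i.e. Gamma(9, 40.5).
Mode = (a−1)/b = 8/40.5 ≈ 0.198.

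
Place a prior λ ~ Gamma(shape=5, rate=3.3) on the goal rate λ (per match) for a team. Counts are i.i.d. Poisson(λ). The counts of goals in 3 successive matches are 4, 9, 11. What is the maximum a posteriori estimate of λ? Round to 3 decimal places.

Σxᵢ = 4+9+11 = 24, with n = 3.
Posterior ∝ λ^4e^(−3.3λ) · λ^24e^(−3λ) = λ^28e^(−6.3λ), i.e. Gamma(shape=29, rate=6.3).
The mode of a Gamma(a, b) with a ≥ 1 (shape–rate) is (a−1)/b = 28/6.3 ≈ 4.444.

λ̂_MAP = 4.444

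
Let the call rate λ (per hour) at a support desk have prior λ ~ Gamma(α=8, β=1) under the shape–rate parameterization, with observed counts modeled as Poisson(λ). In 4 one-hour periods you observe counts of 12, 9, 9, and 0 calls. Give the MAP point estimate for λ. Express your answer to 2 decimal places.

Σxᵢ = 12+9+9+0 = 30, with n = 4.
Posterior ∝ λ^7e^(−1λ) · λ^30e^(−4λ) = λ^37e^(−5λ), i.e. Gamma(shape=38, rate=5).
The mode of a Gamma(a, b) with a ≥ 1 (shape–rate) is (a−1)/b = 37/5 ≈ 7.40.

λ̂_MAP = 7.40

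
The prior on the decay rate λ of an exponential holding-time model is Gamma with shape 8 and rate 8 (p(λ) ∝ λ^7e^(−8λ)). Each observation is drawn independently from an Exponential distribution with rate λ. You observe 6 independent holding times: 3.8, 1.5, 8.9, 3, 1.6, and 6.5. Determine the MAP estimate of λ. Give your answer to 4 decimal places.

λ̂_MAP = 0.3904

The Exponential(rate=λ) likelihood is ∝ λ^n e^(−λΣtᵢ). Here n = 6 and Σtᵢ = 3.8 + 1.5 + 8.9 + 3 + 1.6 + 6.5 = 25.3.
Posterior ∝ λ^7e^(−8λ) · λ^6e^(−25.3λ) = λ^13e^(−33.3λ), i.e. Gamma(14, 33.3).
Mode = (a−1)/b = 13/33.3 ≈ 0.3904.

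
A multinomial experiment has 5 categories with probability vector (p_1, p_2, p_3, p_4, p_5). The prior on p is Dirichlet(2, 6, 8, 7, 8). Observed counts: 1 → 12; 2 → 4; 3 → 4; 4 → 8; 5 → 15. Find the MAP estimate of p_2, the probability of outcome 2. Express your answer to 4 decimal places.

MAP estimate: 0.1304

The posterior is Dirichlet(αᵢ + nᵢ) = Dirichlet(14, 10, 12, 15, 23).
For a Dirichlet(a₁,…,a_K) with all aᵢ > 1, the mode has j-th component (aⱼ − 1)/(Σaᵢ − K).
Here Σaᵢ = 74 and K = 5, so p_2 = (10 − 1)/(74 − 5) = 9/69 ≈ 0.1304.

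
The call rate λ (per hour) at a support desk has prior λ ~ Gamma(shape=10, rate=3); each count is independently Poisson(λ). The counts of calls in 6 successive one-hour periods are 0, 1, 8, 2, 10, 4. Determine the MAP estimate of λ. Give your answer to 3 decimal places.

Σxᵢ = 0+1+8+2+10+4 = 25, with n = 6.
Posterior ∝ λ^9e^(−3λ) · λ^25e^(−6λ) = λ^34e^(−9λ), i.e. Gamma(shape=35, rate=9).
The mode of a Gamma(a, b) with a ≥ 1 (shape–rate) is (a−1)/b = 34/9 ≈ 3.778.

λ̂_MAP = 3.778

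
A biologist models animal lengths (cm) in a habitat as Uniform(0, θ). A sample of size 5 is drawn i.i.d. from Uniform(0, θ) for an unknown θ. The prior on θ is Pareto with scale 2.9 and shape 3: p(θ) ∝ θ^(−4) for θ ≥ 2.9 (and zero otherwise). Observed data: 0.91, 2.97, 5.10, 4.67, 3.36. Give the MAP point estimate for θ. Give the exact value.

The Uniform(0, θ) likelihood is θ^(−n) for θ ≥ max(xᵢ), zero otherwise. Here max(xᵢ) = 5.10.
Posterior ∝ θ^(−4) · θ^(−5) = θ^(−9) on θ ≥ max(2.9, 5.10) = 5.10.
This density is strictly decreasing in θ, so the posterior mode lies at the lower boundary of the support.

θ̂_MAP = 5.10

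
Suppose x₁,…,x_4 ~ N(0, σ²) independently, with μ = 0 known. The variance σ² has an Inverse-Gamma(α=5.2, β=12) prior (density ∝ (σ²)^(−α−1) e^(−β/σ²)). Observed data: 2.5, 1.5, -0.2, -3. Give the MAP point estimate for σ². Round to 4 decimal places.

σ̂²_MAP = 2.5329

Sum of squared deviations about the known mean: SS = (2.5−0)² + (1.5−0)² + (-0.2−0)² + (-3−0)² = 17.54.
The Normal likelihood contributes (σ²)^(−n/2) exp(−SS/(2σ²)), so the posterior is Inverse-Gamma(α + n/2, β + SS/2) = Inverse-Gamma(7.2, 20.77).
The mode of Inverse-Gamma(a, b) is b/(a+1) = 20.77/8.2 ≈ 2.5329.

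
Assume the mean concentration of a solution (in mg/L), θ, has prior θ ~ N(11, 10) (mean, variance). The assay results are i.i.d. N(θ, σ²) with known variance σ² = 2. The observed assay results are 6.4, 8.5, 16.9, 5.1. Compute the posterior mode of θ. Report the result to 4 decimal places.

n = 4; x̄ = (6.4 + 8.5 + 16.9 + 5.1)/4 = 36.9/4 = 9.225.
For a Normal prior and Normal likelihood with known variance, the posterior is Normal; its mode equals its mean, the precision-weighted average.
Prior precision 1/σ₀² = 1/10 = 0.1; data precision n/σ² = 4/2 = 2.
θ̂ = (0.1·11 + 2·9.225) / (0.1 + 2) = 19.55/2.1 = 391/42 ≈ 9.3095.

θ̂_MAP = 9.3095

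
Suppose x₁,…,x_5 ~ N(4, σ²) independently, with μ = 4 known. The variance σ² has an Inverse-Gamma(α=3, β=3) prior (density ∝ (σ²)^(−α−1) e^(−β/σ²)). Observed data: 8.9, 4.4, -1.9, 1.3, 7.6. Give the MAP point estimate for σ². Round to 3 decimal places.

σ̂²_MAP = 6.556

Sum of squared deviations about the known mean: SS = (8.9−4)² + (4.4−4)² + (-1.9−4)² + (1.3−4)² + (7.6−4)² = 79.23.
The Normal likelihood contributes (σ²)^(−n/2) exp(−SS/(2σ²)), so the posterior is Inverse-Gamma(α + n/2, β + SS/2) = Inverse-Gamma(5.5, 42.615).
The mode of Inverse-Gamma(a, b) is b/(a+1) = 42.615/6.5 ≈ 6.556.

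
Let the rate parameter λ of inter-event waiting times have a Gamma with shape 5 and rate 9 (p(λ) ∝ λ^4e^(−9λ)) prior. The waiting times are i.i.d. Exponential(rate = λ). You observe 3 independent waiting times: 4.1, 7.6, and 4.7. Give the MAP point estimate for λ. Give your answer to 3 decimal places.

The Exponential(rate=λ) likelihood is ∝ λ^n e^(−λΣtᵢ). Here n = 3 and Σtᵢ = 4.1 + 7.6 + 4.7 = 16.4.
Posterior ∝ λ^4e^(−9λ) · λ^3e^(−16.4λ) = λ^7e^(−25.4λ), i.e. Gamma(8, 25.4).
Mode = (a−1)/b = 7/25.4 ≈ 0.276.

λ̂_MAP = 0.276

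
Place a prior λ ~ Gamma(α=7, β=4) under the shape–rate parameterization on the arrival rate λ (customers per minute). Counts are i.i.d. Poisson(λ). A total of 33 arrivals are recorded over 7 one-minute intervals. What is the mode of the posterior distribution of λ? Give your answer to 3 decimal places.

Σxᵢ = 33, n = 7.
Posterior ∝ λ^6e^(−4λ) · λ^33e^(−7λ) = λ^39e^(−11λ), i.e. Gamma(shape=40, rate=11).
The mode of a Gamma(a, b) with a ≥ 1 (shape–rate) is (a−1)/b = 39/11 ≈ 3.545.

λ̂_MAP = 3.545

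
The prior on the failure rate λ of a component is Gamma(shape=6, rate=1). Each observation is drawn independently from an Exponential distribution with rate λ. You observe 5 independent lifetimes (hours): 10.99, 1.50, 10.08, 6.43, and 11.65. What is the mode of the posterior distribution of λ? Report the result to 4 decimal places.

λ̂_MAP = 0.2401

The Exponential(rate=λ) likelihood is ∝ λ^n e^(−λΣtᵢ). Here n = 5 and Σtᵢ = 10.99 + 1.50 + 10.08 + 6.43 + 11.65 = 40.65.
Posterior ∝ λ^5e^(−1λ) · λ^5e^(−40.65λ) = λ^10e^(−41.65λ), i.e. Gamma(11, 41.65).
Mode = (a−1)/b = 10/41.65 ≈ 0.2401.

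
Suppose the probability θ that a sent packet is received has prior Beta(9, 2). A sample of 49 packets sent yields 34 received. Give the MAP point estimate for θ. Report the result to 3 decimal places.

Prior: Beta(9, 2).
Data: 34 successes in 49 trials. The binomial likelihood contributes θ^34(1−θ)^15, so the posterior is Beta(9+34, 2+15) = Beta(43, 17).
For Beta(a, b) with a, b > 1 the mode is (a−1)/(a+b−2) = 42/58 ≈ 0.724.

θ̂_MAP = 0.724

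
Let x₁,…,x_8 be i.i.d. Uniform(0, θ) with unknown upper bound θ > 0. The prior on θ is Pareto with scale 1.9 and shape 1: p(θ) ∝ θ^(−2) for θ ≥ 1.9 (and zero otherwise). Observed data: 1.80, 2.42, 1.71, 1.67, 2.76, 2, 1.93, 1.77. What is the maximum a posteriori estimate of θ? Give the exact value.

θ̂_MAP = 2.76

The Uniform(0, θ) likelihood is θ^(−n) for θ ≥ max(xᵢ), zero otherwise. Here max(xᵢ) = 2.76.
Posterior ∝ θ^(−2) · θ^(−8) = θ^(−10) on θ ≥ max(1.9, 2.76) = 2.76.
This density is strictly decreasing in θ, so the posterior mode lies at the lower boundary of the support.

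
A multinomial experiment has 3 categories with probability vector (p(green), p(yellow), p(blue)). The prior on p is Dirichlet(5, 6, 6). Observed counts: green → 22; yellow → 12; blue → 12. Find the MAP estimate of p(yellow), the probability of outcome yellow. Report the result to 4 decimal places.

MAP estimate of p(yellow) = 0.2833

The posterior is Dirichlet(αᵢ + nᵢ) = Dirichlet(27, 18, 18).
For a Dirichlet(a₁,…,a_K) with all aᵢ > 1, the mode has j-th component (aⱼ − 1)/(Σaᵢ − K).
Here Σaᵢ = 63 and K = 3, so p(yellow) = (18 − 1)/(63 − 3) = 17/60 ≈ 0.2833.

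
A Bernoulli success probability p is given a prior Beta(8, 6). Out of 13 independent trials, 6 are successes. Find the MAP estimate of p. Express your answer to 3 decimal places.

Prior: Beta(8, 6).
Data: 6 successes in 13 trials. The binomial likelihood contributes p^6(1−p)^7, so the posterior is Beta(8+6, 6+7) = Beta(14, 13).
For Beta(a, b) with a, b > 1 the mode is (a−1)/(a+b−2) = 13/25 ≈ 0.520.

p̂_MAP = 0.520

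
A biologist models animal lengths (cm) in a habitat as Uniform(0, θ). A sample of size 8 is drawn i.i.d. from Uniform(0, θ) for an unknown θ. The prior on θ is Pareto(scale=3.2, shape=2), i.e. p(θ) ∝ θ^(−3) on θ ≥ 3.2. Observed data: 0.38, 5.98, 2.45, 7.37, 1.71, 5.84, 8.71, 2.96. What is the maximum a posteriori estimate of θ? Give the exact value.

The Uniform(0, θ) likelihood is θ^(−n) for θ ≥ max(xᵢ), zero otherwise. Here max(xᵢ) = 8.71.
Posterior ∝ θ^(−3) · θ^(−8) = θ^(−11) on θ ≥ max(3.2, 8.71) = 8.71.
This density is strictly decreasing in θ, so the posterior mode lies at the lower boundary of the support.

θ̂_MAP = 8.71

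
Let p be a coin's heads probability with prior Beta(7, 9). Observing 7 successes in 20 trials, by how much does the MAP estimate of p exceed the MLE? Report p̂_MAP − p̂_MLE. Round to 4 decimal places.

Posterior is Beta(14, 22); MAP = (14−1)/(36−2) = 13/34 ≈ 0.38235.
MLE ignores the prior: p̂_MLE = k/n = 7/20 ≈ 0.35000.
Difference = 13/34 − 7/20 = 11/340 ≈ 0.0324.

MAP − MLE = 0.0324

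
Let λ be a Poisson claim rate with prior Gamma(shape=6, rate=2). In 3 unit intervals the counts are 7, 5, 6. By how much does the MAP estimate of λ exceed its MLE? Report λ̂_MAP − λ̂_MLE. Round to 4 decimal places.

Σxᵢ = 18. Posterior is Gamma(24, 5); MAP = (24−1)/5 = 23/5 ≈ 4.60000.
MLE = x̄ = 18/3 ≈ 6.00000.
Difference = 23/5 − 18/3 = -7/5 ≈ -1.4000.

MAP − MLE = -1.4000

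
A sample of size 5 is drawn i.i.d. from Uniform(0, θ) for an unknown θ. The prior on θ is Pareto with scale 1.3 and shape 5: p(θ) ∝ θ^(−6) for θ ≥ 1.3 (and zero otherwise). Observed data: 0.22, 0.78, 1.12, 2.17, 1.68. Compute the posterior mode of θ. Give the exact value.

θ̂_MAP = 2.17

The Uniform(0, θ) likelihood is θ^(−n) for θ ≥ max(xᵢ), zero otherwise. Here max(xᵢ) = 2.17.
Posterior ∝ θ^(−6) · θ^(−5) = θ^(−11) on θ ≥ max(1.3, 2.17) = 2.17.
This density is strictly decreasing in θ, so the posterior mode lies at the lower boundary of the support.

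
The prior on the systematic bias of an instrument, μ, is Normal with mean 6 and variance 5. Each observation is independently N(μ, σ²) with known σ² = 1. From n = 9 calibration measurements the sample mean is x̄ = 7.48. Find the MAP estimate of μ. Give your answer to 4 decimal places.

n = 9, x̄ = 7.48.
For a Normal prior and Normal likelihood with known variance, the posterior is Normal; its mode equals its mean, the precision-weighted average.
Prior precision 1/σ₀² = 1/5 = 0.2; data precision n/σ² = 9/1 = 9.
μ̂ = (0.2·6 + 9·7.48) / (0.2 + 9) = 68.52/9.2 = 1713/230 ≈ 7.4478.

μ̂_MAP = 7.4478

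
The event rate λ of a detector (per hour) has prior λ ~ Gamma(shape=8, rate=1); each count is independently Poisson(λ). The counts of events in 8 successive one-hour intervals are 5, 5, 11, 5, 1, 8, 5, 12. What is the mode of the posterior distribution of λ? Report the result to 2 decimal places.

λ̂_MAP = 6.56

Σxᵢ = 5+5+11+5+1+8+5+12 = 52, with n = 8.
Posterior ∝ λ^7e^(−1λ) · λ^52e^(−8λ) = λ^59e^(−9λ), i.e. Gamma(shape=60, rate=9).
The mode of a Gamma(a, b) with a ≥ 1 (shape–rate) is (a−1)/b = 59/9 ≈ 6.56.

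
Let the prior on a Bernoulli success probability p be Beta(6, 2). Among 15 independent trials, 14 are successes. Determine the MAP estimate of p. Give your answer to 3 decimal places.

Prior: Beta(6, 2).
Data: 14 successes in 15 trials. The binomial likelihood contributes p^14(1−p)^1, so the posterior is Beta(6+14, 2+1) = Beta(20, 3).
For Beta(a, b) with a, b > 1 the mode is (a−1)/(a+b−2) = 19/21 ≈ 0.905.

p̂_MAP = 0.905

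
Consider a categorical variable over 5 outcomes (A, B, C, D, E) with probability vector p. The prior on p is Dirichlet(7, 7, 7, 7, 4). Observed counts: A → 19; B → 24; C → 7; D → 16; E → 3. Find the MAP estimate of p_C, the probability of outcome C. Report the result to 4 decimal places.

The posterior is Dirichlet(αᵢ + nᵢ) = Dirichlet(26, 31, 14, 23, 7).
For a Dirichlet(a₁,…,a_K) with all aᵢ > 1, the mode has j-th component (aⱼ − 1)/(Σaᵢ − K).
Here Σaᵢ = 101 and K = 5, so p_C = (14 − 1)/(101 − 5) = 13/96 ≈ 0.1354.

MAP estimate of p_C = 0.1354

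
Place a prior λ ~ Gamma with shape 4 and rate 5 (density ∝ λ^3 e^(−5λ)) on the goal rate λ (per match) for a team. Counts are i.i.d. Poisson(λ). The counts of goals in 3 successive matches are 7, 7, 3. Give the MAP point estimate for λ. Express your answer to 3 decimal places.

λ̂_MAP = 2.500

Σxᵢ = 7+7+3 = 17, with n = 3.
Posterior ∝ λ^3e^(−5λ) · λ^17e^(−3λ) = λ^20e^(−8λ), i.e. Gamma(shape=21, rate=8).
The mode of a Gamma(a, b) with a ≥ 1 (shape–rate) is (a−1)/b = 20/8 ≈ 2.500.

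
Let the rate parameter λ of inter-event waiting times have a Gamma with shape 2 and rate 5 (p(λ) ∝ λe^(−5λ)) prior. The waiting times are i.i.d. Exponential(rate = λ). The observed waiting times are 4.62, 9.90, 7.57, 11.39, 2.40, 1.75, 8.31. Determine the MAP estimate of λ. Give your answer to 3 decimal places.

The Exponential(rate=λ) likelihood is ∝ λ^n e^(−λΣtᵢ). Here n = 7 and Σtᵢ = 4.62 + 9.90 + 7.57 + 11.39 + 2.40 + 1.75 + 8.31 = 45.94.
Posterior ∝ λe^(−5λ) · λ^7e^(−45.94λ) = λ^8e^(−50.94λ), i.e. Gamma(9, 50.94).
Mode = (a−1)/b = 8/50.94 ≈ 0.157.

λ̂_MAP = 0.157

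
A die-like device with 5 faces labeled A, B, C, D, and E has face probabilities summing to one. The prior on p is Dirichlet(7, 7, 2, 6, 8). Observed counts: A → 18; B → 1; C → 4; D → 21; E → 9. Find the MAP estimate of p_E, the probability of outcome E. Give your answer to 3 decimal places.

MAP estimate of p_E = 0.205

The posterior is Dirichlet(αᵢ + nᵢ) = Dirichlet(25, 8, 6, 27, 17).
For a Dirichlet(a₁,…,a_K) with all aᵢ > 1, the mode has j-th component (aⱼ − 1)/(Σaᵢ − K).
Here Σaᵢ = 83 and K = 5, so p_E = (17 − 1)/(83 − 5) = 16/78 ≈ 0.205.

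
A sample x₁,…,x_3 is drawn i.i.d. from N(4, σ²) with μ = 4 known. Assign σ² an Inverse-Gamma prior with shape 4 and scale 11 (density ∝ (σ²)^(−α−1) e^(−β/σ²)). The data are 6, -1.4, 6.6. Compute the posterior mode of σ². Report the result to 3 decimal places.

Sum of squared deviations about the known mean: SS = (6−4)² + (-1.4−4)² + (6.6−4)² = 39.92.
The Normal likelihood contributes (σ²)^(−n/2) exp(−SS/(2σ²)), so the posterior is Inverse-Gamma(α + n/2, β + SS/2) = Inverse-Gamma(5.5, 30.96).
The mode of Inverse-Gamma(a, b) is b/(a+1) = 30.96/6.5 ≈ 4.763.

σ̂²_MAP = 4.763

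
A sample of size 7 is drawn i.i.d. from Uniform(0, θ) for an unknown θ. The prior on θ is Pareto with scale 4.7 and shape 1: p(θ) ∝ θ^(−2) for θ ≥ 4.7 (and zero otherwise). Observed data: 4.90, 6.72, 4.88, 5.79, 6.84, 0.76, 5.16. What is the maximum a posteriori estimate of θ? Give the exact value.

The Uniform(0, θ) likelihood is θ^(−n) for θ ≥ max(xᵢ), zero otherwise. Here max(xᵢ) = 6.84.
Posterior ∝ θ^(−2) · θ^(−7) = θ^(−9) on θ ≥ max(4.7, 6.84) = 6.84.
This density is strictly decreasing in θ, so the posterior mode lies at the lower boundary of the support.

θ̂_MAP = 6.84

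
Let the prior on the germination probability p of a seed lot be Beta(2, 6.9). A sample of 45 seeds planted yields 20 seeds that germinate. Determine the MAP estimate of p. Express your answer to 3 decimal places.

Prior: Beta(2, 6.9).
Data: 20 successes in 45 trials. The binomial likelihood contributes p^20(1−p)^25, so the posterior is Beta(2+20, 6.9+25) = Beta(22, 31.9).
For Beta(a, b) with a, b > 1 the mode is (a−1)/(a+b−2) = 21/51.9 ≈ 0.405.

p̂_MAP = 0.405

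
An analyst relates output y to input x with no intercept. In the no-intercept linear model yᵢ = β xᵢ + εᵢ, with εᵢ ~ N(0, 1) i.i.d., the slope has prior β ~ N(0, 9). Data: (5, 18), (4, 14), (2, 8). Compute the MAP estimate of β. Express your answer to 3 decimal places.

log p(β | y) = −Σ(yᵢ − βxᵢ)²/(2·1) − β²/(2·9) + const.
Setting the derivative to zero: Σxᵢ(yᵢ − βxᵢ)/1 − β/9 = 0, so β = Σxᵢyᵢ / (Σxᵢ² + σ²/τ²).
Σxᵢyᵢ = 5·18 + 4·14 + 2·8 = 162; Σxᵢ² = 45; σ²/τ² = 1/9.
β̂_MAP = 162 / (45 + 1/9) = 162/(406/9) = 729/203 ≈ 3.591.

β̂_MAP = 3.591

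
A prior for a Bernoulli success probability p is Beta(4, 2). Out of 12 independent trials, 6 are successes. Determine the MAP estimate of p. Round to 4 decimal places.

Prior: Beta(4, 2).
Data: 6 successes in 12 trials. The binomial likelihood contributes p^6(1−p)^6, so the posterior is Beta(4+6, 2+6) = Beta(10, 8).
For Beta(a, b) with a, b > 1 the mode is (a−1)/(a+b−2) = 9/16 ≈ 0.5625.

p̂_MAP = 0.5625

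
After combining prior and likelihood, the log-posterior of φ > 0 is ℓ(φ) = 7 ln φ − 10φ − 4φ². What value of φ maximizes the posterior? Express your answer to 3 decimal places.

φ̂_MAP = 0.500

ℓ'(φ) = 7/φ − 10 − 8φ. Setting this to zero and multiplying by φ: 8φ² + 10φ − 7 = 0.
φ = (−10 + √(10² + 4·8·7)) / (2·8) = (−10 + √324) / 16 = (−10 + 18)/16 = 1/2.
ℓ''(φ) = −7/φ² − 8 < 0, confirming a maximum.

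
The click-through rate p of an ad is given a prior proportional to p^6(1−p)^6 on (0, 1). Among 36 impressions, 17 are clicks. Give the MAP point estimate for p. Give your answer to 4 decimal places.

p̂_MAP = 0.4792

The prior density ∝ p^6(1−p)^6 is the kernel of Beta(7, 7).
Data: 17 successes in 36 trials. The binomial likelihood contributes p^17(1−p)^19, so the posterior is Beta(7+17, 7+19) = Beta(24, 26).
For Beta(a, b) with a, b > 1 the mode is (a−1)/(a+b−2) = 23/48 ≈ 0.4792.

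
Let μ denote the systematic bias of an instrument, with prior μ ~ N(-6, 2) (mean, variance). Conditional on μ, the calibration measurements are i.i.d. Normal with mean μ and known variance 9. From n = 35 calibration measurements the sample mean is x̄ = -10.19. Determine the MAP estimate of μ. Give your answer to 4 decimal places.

μ̂_MAP = -9.7127

n = 35, x̄ = -10.19.
For a Normal prior and Normal likelihood with known variance, the posterior is Normal; its mode equals its mean, the precision-weighted average.
Prior precision 1/σ₀² = 1/2 = 0.5; data precision n/σ² = 35/9.
μ̂ = (0.5·(-6) + (35/9)·(-10.19)) / (0.5 + 35/9) = (-7673/180)/(79/18) = -7673/790 ≈ -9.7127.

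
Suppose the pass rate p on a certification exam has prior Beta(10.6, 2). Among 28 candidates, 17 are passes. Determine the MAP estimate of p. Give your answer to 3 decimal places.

p̂_MAP = 0.689

Prior: Beta(10.6, 2).
Data: 17 successes in 28 trials. The binomial likelihood contributes p^17(1−p)^11, so the posterior is Beta(10.6+17, 2+11) = Beta(27.6, 13).
For Beta(a, b) with a, b > 1 the mode is (a−1)/(a+b−2) = 26.6/38.6 ≈ 0.689.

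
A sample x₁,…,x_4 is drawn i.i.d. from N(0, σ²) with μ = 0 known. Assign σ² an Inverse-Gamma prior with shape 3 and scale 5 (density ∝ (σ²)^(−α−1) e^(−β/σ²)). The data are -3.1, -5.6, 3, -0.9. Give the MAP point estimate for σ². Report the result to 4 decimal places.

σ̂²_MAP = 5.0650

Sum of squared deviations about the known mean: SS = (-3.1−0)² + (-5.6−0)² + (3−0)² + (-0.9−0)² = 50.78.
The Normal likelihood contributes (σ²)^(−n/2) exp(−SS/(2σ²)), so the posterior is Inverse-Gamma(α + n/2, β + SS/2) = Inverse-Gamma(5, 30.39).
The mode of Inverse-Gamma(a, b) is b/(a+1) = 30.39/6 ≈ 5.0650.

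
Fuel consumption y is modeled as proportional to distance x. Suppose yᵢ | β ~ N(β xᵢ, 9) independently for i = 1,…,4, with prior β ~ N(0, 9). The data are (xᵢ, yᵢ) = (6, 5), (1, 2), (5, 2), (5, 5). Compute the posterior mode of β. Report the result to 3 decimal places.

log p(β | y) = −Σ(yᵢ − βxᵢ)²/(2·9) − β²/(2·9) + const.
Setting the derivative to zero: Σxᵢ(yᵢ − βxᵢ)/9 − β/9 = 0, so β = Σxᵢyᵢ / (Σxᵢ² + σ²/τ²).
Σxᵢyᵢ = 6·5 + 1·2 + 5·2 + 5·5 = 67; Σxᵢ² = 87; σ²/τ² = 1.
β̂_MAP = 67 / (87 + 1) = 67/88 ≈ 0.761.

β̂_MAP = 0.761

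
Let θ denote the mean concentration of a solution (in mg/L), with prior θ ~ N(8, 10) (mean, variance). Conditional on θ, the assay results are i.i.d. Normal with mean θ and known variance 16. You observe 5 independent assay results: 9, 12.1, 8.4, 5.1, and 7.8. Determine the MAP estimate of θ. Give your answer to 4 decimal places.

θ̂_MAP = 8.3636

n = 5; x̄ = (9 + 12.1 + 8.4 + 5.1 + 7.8)/5 = 42.4/5 = 8.48.
For a Normal prior and Normal likelihood with known variance, the posterior is Normal; its mode equals its mean, the precision-weighted average.
Prior precision 1/σ₀² = 1/10 = 0.1; data precision n/σ² = 5/16 = 0.3125.
θ̂ = (0.1·8 + 0.3125·8.48) / (0.1 + 0.3125) = 3.45/0.4125 = 92/11 ≈ 8.3636.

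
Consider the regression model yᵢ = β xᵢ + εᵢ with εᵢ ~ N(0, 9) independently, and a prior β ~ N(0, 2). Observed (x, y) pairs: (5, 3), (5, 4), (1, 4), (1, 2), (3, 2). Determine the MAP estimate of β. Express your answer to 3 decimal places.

β̂_MAP = 0.718

log p(β | y) = −Σ(yᵢ − βxᵢ)²/(2·9) − β²/(2·2) + const.
Setting the derivative to zero: Σxᵢ(yᵢ − βxᵢ)/9 − β/2 = 0, so β = Σxᵢyᵢ / (Σxᵢ² + σ²/τ²).
Σxᵢyᵢ = 5·3 + 5·4 + 1·4 + 1·2 + 3·2 = 47; Σxᵢ² = 61; σ²/τ² = 4.5.
β̂_MAP = 47 / (61 + 4.5) = 47/65.5 ≈ 0.718.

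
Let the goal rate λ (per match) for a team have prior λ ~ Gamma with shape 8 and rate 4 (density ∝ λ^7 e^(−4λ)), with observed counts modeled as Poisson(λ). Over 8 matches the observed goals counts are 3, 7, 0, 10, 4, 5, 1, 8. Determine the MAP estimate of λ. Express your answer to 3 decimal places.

λ̂_MAP = 3.750

Σxᵢ = 3+7+0+10+4+5+1+8 = 38, with n = 8.
Posterior ∝ λ^7e^(−4λ) · λ^38e^(−8λ) = λ^45e^(−12λ), i.e. Gamma(shape=46, rate=12).
The mode of a Gamma(a, b) with a ≥ 1 (shape–rate) is (a−1)/b = 45/12 ≈ 3.750.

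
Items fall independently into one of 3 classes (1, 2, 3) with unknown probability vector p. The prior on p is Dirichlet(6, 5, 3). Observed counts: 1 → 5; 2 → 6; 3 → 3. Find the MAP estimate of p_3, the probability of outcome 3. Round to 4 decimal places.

The posterior is Dirichlet(αᵢ + nᵢ) = Dirichlet(11, 11, 6).
For a Dirichlet(a₁,…,a_K) with all aᵢ > 1, the mode has j-th component (aⱼ − 1)/(Σaᵢ − K).
Here Σaᵢ = 28 and K = 3, so p_3 = (6 − 1)/(28 − 3) = 5/25 ≈ 0.2000.

MAP estimate: 0.2000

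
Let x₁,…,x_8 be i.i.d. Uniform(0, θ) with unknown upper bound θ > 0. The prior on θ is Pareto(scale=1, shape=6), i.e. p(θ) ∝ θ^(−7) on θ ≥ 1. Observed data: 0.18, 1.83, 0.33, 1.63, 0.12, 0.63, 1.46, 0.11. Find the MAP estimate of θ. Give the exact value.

θ̂_MAP = 1.83

The Uniform(0, θ) likelihood is θ^(−n) for θ ≥ max(xᵢ), zero otherwise. Here max(xᵢ) = 1.83.
Posterior ∝ θ^(−7) · θ^(−8) = θ^(−15) on θ ≥ max(1, 1.83) = 1.83.
This density is strictly decreasing in θ, so the posterior mode lies at the lower boundary of the support.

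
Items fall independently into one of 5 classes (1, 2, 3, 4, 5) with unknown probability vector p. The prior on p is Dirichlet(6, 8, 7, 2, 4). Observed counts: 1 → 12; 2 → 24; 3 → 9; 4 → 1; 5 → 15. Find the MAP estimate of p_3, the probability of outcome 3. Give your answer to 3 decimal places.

MAP estimate: 0.181

The posterior is Dirichlet(αᵢ + nᵢ) = Dirichlet(18, 32, 16, 3, 19).
For a Dirichlet(a₁,…,a_K) with all aᵢ > 1, the mode has j-th component (aⱼ − 1)/(Σaᵢ − K).
Here Σaᵢ = 88 and K = 5, so p_3 = (16 − 1)/(88 − 5) = 15/83 ≈ 0.181.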